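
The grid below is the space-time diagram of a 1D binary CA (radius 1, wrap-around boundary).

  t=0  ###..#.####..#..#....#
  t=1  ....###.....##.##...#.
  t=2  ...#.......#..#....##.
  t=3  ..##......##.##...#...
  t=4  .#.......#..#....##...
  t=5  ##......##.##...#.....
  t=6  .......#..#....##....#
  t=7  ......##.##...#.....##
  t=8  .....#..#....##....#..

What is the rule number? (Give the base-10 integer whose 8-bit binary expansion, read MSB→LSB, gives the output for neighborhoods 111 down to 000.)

38

  [7] ### => .  t=0,i=0
  [6] ##. => .  t=0,i=2
  [5] #.# => #  t=0,i=6
  [4] #.. => .  t=0,i=3
  [3] .## => .  t=0,i=7
  [2] .#. => #  t=0,i=5
  [1] ..# => #  t=0,i=4
  [0] ... => .  t=0,i=18
  bits 00100110 = 38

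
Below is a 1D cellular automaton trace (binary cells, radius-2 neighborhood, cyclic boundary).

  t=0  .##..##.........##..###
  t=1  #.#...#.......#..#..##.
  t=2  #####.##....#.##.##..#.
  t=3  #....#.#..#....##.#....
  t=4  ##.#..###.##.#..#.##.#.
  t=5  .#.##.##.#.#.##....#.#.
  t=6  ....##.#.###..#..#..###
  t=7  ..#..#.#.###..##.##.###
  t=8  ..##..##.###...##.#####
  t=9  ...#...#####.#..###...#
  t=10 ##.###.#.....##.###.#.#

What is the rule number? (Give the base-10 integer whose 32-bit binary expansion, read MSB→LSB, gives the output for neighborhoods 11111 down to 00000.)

  ##### -> .   bit 31 = 0  t=2,i=2
  ####. -> .   bit 30 = 0  t=2,i=3
  ###.# -> .   bit 29 = 0  t=0,i=22
  ###.. -> #   bit 28 = 1  t=6,i=11
  ##.## -> #   bit 27 = 1  t=0,i=0
  ##.#. -> .   bit 26 = 0  t=1,i=22
  ##..# -> .   bit 25 = 0  t=0,i=3
  ##... -> .   bit 24 = 0  t=0,i=7
  #.### -> #   bit 23 = 1  t=2,i=0
  #.##. -> .   bit 22 = 0  t=0,i=1
  #.#.# -> #   bit 21 = 1  t=1,i=0
  #.#.. -> #   bit 20 = 1  t=1,i=2
  #..## -> .   bit 19 = 0  t=0,i=4
  #..#. -> .   bit 18 = 0  t=1,i=16
  #...# -> #   bit 17 = 1  t=1,i=4
  #.... -> .   bit 16 = 0  t=0,i=8
  .#### -> .   bit 15 = 0  t=2,i=1
  .###. -> #   bit 14 = 1  t=0,i=21
  .##.# -> #   bit 13 = 1  t=1,i=21
  .##.. -> #   bit 12 = 1  t=0,i=2
  .#.## -> .   bit 11 = 0  t=2,i=13
  .#.#. -> #   bit 10 = 1  t=1,i=1
  .#..# -> #   bit 9 = 1  t=1,i=15
  .#... -> #   bit 8 = 1  t=1,i=3
  ..### -> #   bit 7 = 1  t=0,i=20
  ..##. -> .   bit 6 = 0  t=0,i=5
  ..#.# -> .   bit 5 = 0  t=2,i=12
  ..#.. -> #   bit 4 = 1  t=1,i=6
  ...## -> .   bit 3 = 0  t=0,i=15
  ...#. -> .   bit 2 = 0  t=1,i=5
  ....# -> #   bit 1 = 1  t=0,i=14
  ..... -> .   bit 0 = 0  t=0,i=9
  bits 00011000101100100111011110010010 = 414349202

414349202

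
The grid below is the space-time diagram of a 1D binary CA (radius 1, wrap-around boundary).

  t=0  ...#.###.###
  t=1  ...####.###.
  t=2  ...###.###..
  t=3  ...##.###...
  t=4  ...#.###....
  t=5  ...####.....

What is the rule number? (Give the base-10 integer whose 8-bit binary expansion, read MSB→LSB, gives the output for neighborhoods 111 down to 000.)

  ###|#  b7=1 t=0,i=6
  ##.|.  b6=0 t=0,i=7
  #.#|#  b5=1 t=0,i=4
  #..|.  b4=0 t=0,i=0
  .##|#  b3=1 t=0,i=5
  .#.|#  b2=1 t=0,i=3
  ..#|.  b1=0 t=0,i=2
  ...|.  b0=0 t=0,i=1
  bits 10101100 = 172

172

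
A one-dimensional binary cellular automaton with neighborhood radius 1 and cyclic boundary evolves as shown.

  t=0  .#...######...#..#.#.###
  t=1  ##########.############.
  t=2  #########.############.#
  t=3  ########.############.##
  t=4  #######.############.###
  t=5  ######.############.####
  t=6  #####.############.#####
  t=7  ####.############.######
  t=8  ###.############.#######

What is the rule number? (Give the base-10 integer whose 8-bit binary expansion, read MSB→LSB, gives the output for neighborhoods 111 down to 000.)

  ### -> #   bit 7 = 1  t=0,i=6
  ##. -> .   bit 6 = 0  t=0,i=10
  #.# -> #   bit 5 = 1  t=0,i=0
  #.. -> #   bit 4 = 1  t=0,i=2
  .## -> #   bit 3 = 1  t=0,i=5
  .#. -> #   bit 2 = 1  t=0,i=1
  ..# -> #   bit 1 = 1  t=0,i=4
  ... -> #   bit 0 = 1  t=0,i=3
  bits 10111111 = 191

191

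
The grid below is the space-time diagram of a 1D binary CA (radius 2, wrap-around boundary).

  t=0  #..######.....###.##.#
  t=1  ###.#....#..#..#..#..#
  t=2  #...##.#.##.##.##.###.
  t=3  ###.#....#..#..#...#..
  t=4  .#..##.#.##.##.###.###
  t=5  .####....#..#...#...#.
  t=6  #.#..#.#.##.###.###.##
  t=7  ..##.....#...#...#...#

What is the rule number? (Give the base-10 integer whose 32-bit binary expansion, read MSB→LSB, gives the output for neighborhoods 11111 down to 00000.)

56283986

  ##### -> .   bit 31 = 0  t=0,i=5
  ####. -> .   bit 30 = 0  t=0,i=7
  ###.# -> .   bit 29 = 0  t=0,i=16
  ###.. -> .   bit 28 = 0  t=0,i=8
  ##.## -> .   bit 27 = 0  t=0,i=17
  ##.#. -> .   bit 26 = 0  t=1,i=3
  ##..# -> #   bit 25 = 1  t=0,i=1
  ##... -> #   bit 24 = 1  t=0,i=9
  #.### -> .   bit 23 = 0  t=2,i=18
  #.##. -> #   bit 22 = 1  t=0,i=18
  #.#.# -> .   bit 21 = 0  t=2,i=7
  #.#.. -> #   bit 20 = 1  t=1,i=4
  #..## -> #   bit 19 = 1  t=0,i=2
  #..#. -> .   bit 18 = 0  t=1,i=11
  #...# -> #   bit 17 = 1  t=2,i=2
  #.... -> .   bit 16 = 0  t=0,i=10
  .#### -> #   bit 15 = 1  t=0,i=4
  .###. -> #   bit 14 = 1  t=0,i=15
  .##.# -> .   bit 13 = 0  t=0,i=19
  .##.. -> #   bit 12 = 1  t=0,i=0
  .#.## -> .   bit 11 = 0  t=2,i=8
  .#.#. -> .   bit 10 = 0  t=6,i=6
  .#..# -> #   bit 9 = 1  t=1,i=10
  .#... -> #   bit 8 = 1  t=1,i=5
  ..### -> .   bit 7 = 0  t=0,i=3
  ..##. -> #   bit 6 = 1  t=2,i=4
  ..#.# -> .   bit 5 = 0  t=6,i=5
  ..#.. -> #   bit 4 = 1  t=1,i=9
  ...## -> .   bit 3 = 0  t=0,i=13
  ...#. -> .   bit 2 = 0  t=1,i=8
  ....# -> #   bit 1 = 1  t=0,i=12
  ..... -> .   bit 0 = 0  t=0,i=11
  bits 00000011010110101101001101010010 = 56283986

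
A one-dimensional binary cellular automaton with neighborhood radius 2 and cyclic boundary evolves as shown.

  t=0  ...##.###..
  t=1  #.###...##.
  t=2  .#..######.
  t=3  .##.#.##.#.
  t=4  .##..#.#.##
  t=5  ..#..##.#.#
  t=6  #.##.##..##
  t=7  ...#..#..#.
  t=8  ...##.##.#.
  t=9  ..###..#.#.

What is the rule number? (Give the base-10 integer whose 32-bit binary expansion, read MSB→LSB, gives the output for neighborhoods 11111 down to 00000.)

  nb #####: next=#  (t=2,i=6, bit31=1)
  nb ####.: next=.  (t=2,i=8, bit30=0)
  nb ###.#: next=.  (t=6,i=0, bit29=0)
  nb ###..: next=#  (t=0,i=8, bit28=1)
  nb ##.##: next=.  (t=0,i=5, bit27=0)
  nb ##.#.: next=.  (t=1,i=10, bit26=0)
  nb ##..#: next=.  (t=2,i=10, bit25=0)
  nb ##...: next=#  (t=0,i=9, bit24=1)
  nb #.###: next=.  (t=0,i=6, bit23=0)
  nb #.##.: next=.  (t=3,i=6, bit22=0)
  nb #.#.#: next=.  (t=1,i=0, bit21=0)
  nb #.#..: next=#  (t=3,i=9, bit20=1)
  nb #..##: next=.  (t=2,i=3, bit19=0)
  nb #..#.: next=.  (t=2,i=0, bit18=0)
  nb #...#: next=#  (t=1,i=6, bit17=1)
  nb #....: next=.  (t=0,i=10, bit16=0)
  nb .####: next=.  (t=2,i=5, bit15=0)
  nb .###.: next=.  (t=0,i=7, bit14=0)
  nb .##.#: next=#  (t=0,i=4, bit13=1)
  nb .##..: next=#  (t=4,i=2, bit12=1)
  nb .#.##: next=#  (t=1,i=1, bit11=1)
  nb .#.#.: next=#  (t=4,i=6, bit10=1)
  nb .#..#: next=#  (t=2,i=2, bit9=1)
  nb .#...: next=.  (t=7,i=10, bit8=0)
  nb ..###: next=#  (t=2,i=4, bit7=1)
  nb ..##.: next=#  (t=0,i=3, bit6=1)
  nb ..#.#: next=#  (t=4,i=5, bit5=1)
  nb ..#..: next=#  (t=2,i=1, bit4=1)
  nb ...##: next=#  (t=0,i=2, bit3=1)
  nb ...#.: next=.  (t=7,i=2, bit2=0)
  nb ....#: next=.  (t=0,i=1, bit1=0)
  nb .....: next=#  (t=0,i=0, bit0=1)
  bits 10010001000100100011111011111001 = 2433892089

2433892089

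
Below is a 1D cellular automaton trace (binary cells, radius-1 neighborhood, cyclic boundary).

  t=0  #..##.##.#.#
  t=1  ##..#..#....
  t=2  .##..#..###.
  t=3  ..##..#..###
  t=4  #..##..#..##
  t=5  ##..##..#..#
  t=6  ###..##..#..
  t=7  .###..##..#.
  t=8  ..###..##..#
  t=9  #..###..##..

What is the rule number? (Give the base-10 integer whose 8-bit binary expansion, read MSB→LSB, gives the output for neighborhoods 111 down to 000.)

  ###|#  b7=1 t=2,i=9
  ##.|#  b6=1 t=0,i=0
  #.#|.  b5=0 t=0,i=5
  #..|#  b4=1 t=0,i=1
  .##|.  b3=0 t=0,i=3
  .#.|.  b2=0 t=0,i=9
  ..#|.  b1=0 t=0,i=2
  ...|#  b0=1 t=1,i=9
  bits 11010001 = 209

209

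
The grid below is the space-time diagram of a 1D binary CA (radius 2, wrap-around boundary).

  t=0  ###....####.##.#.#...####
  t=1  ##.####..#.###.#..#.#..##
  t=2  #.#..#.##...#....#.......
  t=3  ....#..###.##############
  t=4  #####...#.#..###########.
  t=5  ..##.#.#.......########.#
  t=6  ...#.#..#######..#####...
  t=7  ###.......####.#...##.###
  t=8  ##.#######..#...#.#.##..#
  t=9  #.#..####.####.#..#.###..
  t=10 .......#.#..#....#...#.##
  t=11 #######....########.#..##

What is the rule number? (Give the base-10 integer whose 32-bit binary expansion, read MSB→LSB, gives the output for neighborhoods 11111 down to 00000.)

  #####|#  b31=1 t=0,i=0
  ####.|#  b30=1 t=0,i=1
  ###.#|.  b29=0 t=0,i=10
  ###..|.  b28=0 t=0,i=2
  ##.##|#  b27=1 t=0,i=11
  ##.#.|.  b26=0 t=0,i=14
  ##..#|#  b25=1 t=1,i=7
  ##...|#  b24=1 t=0,i=3
  #.###|.  b23=0 t=1,i=3
  #.##.|#  b22=1 t=0,i=12
  #.#.#|#  b21=1 t=0,i=15
  #.#..|.  b20=0 t=0,i=17
  #..##|.  b19=0 t=1,i=22
  #..#.|#  b18=1 t=1,i=8
  #...#|.  b17=0 t=0,i=19
  #....|#  b16=1 t=0,i=4
  .####|.  b15=0 t=0,i=8
  .###.|#  b14=1 t=1,i=12
  .##.#|#  b13=1 t=0,i=13
  .##..|#  b12=1 t=2,i=8
  .#.##|.  b11=0 t=1,i=10
  .#.#.|.  b10=0 t=0,i=16
  .#..#|.  b9=0 t=1,i=16
  .#...|#  b8=1 t=0,i=18
  ..###|.  b7=0 t=0,i=7
  ..##.|.  b6=0 t=5,i=2
  ..#.#|.  b5=0 t=1,i=9
  ..#..|#  b4=1 t=2,i=12
  ...##|#  b3=1 t=0,i=6
  ...#.|#  b2=1 t=2,i=11
  ....#|#  b1=1 t=0,i=5
  .....|#  b0=1 t=2,i=20
  bits 11001011011001010111000100011111 = 3412422943

3412422943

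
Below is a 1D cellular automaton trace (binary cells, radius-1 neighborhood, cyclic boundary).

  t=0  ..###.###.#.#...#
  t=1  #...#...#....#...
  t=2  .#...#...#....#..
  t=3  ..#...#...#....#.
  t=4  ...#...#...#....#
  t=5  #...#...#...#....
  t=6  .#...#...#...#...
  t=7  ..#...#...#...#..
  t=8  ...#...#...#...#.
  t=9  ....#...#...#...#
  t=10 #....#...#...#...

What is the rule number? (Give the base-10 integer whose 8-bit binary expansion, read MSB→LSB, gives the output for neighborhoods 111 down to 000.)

80

  ### -> .   bit 7 = 0  t=0,i=3
  ##. -> #   bit 6 = 1  t=0,i=4
  #.# -> .   bit 5 = 0  t=0,i=5
  #.. -> #   bit 4 = 1  t=0,i=0
  .## -> .   bit 3 = 0  t=0,i=2
  .#. -> .   bit 2 = 0  t=0,i=10
  ..# -> .   bit 1 = 0  t=0,i=1
  ... -> .   bit 0 = 0  t=0,i=14
  bits 01010000 = 80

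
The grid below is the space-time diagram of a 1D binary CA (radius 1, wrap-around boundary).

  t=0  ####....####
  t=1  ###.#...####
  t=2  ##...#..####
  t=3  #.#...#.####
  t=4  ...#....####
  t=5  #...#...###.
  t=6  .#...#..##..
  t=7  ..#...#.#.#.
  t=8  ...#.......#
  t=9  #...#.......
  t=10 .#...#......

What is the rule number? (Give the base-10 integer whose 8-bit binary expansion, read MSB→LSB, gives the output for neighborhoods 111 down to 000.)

152

  ###|#  b7=1 t=0,i=0
  ##.|.  b6=0 t=0,i=3
  #.#|.  b5=0 t=1,i=3
  #..|#  b4=1 t=0,i=4
  .##|#  b3=1 t=0,i=8
  .#.|.  b2=0 t=1,i=4
  ..#|.  b1=0 t=0,i=7
  ...|.  b0=0 t=0,i=5
  bits 10011000 = 152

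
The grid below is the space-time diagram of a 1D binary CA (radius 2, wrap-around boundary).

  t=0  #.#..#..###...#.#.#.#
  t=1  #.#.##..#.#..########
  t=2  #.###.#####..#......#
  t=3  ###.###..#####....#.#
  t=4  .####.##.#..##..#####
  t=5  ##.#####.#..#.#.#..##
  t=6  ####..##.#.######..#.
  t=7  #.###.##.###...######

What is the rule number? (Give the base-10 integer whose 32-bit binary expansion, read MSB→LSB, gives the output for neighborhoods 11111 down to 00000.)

  #####|.  b31=0 t=1,i=15
  ####.|#  b30=1 t=1,i=20
  ###.#|#  b29=1 t=1,i=0
  ###..|#  b28=1 t=0,i=10
  ##.##|#  b27=1 t=2,i=1
  ##.#.|.  b26=0 t=0,i=1
  ##..#|#  b25=1 t=1,i=6
  ##...|.  b24=0 t=0,i=11
  #.###|#  b23=1 t=2,i=2
  #.##.|#  b22=1 t=0,i=20
  #.#.#|#  b21=1 t=0,i=16
  #.#..|#  b20=1 t=0,i=2
  #..##|.  b19=0 t=0,i=7
  #..#.|#  b18=1 t=0,i=4
  #...#|.  b17=0 t=0,i=12
  #....|.  b16=0 t=2,i=15
  .####|.  b15=0 t=1,i=14
  .###.|.  b14=0 t=0,i=9
  .##.#|#  b13=1 t=0,i=0
  .##..|.  b12=0 t=1,i=5
  .#.##|#  b11=1 t=0,i=19
  .#.#.|#  b10=1 t=0,i=15
  .#..#|.  b9=0 t=0,i=3
  .#...|.  b8=0 t=2,i=14
  ..###|#  b7=1 t=0,i=8
  ..##.|#  b6=1 t=2,i=20
  ..#.#|#  b5=1 t=0,i=14
  ..#..|#  b4=1 t=0,i=5
  ...##|.  b3=0 t=2,i=19
  ...#.|#  b2=1 t=0,i=13
  ....#|#  b1=1 t=2,i=18
  .....|.  b0=0 t=2,i=16
  bits 01111010111101000010110011110110 = 2062822646

2062822646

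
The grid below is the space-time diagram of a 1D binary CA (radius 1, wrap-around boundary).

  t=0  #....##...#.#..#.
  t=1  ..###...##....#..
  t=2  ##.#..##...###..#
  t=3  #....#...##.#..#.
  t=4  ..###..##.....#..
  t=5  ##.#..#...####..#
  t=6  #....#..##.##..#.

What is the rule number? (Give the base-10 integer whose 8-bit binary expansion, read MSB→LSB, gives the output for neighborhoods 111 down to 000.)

131

  nb ###: next=#  (t=1,i=3, bit7=1)
  nb ##.: next=.  (t=0,i=6, bit6=0)
  nb #.#: next=.  (t=0,i=11, bit5=0)
  nb #..: next=.  (t=0,i=1, bit4=0)
  nb .##: next=.  (t=0,i=5, bit3=0)
  nb .#.: next=.  (t=0,i=0, bit2=0)
  nb ..#: next=#  (t=0,i=4, bit1=1)
  nb ...: next=#  (t=0,i=2, bit0=1)
  bits 10000011 = 131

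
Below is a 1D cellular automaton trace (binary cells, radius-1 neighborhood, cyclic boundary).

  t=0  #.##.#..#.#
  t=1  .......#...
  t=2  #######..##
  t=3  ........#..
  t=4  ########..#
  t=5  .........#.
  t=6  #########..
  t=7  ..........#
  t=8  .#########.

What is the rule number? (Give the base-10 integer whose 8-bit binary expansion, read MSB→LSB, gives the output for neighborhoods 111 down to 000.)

3

  ### -> .   bit 7 = 0  t=2,i=0
  ##. -> .   bit 6 = 0  t=0,i=0
  #.# -> .   bit 5 = 0  t=0,i=1
  #.. -> .   bit 4 = 0  t=0,i=6
  .## -> .   bit 3 = 0  t=0,i=2
  .#. -> .   bit 2 = 0  t=0,i=5
  ..# -> #   bit 1 = 1  t=0,i=7
  ... -> #   bit 0 = 1  t=1,i=0
  bits 00000011 = 3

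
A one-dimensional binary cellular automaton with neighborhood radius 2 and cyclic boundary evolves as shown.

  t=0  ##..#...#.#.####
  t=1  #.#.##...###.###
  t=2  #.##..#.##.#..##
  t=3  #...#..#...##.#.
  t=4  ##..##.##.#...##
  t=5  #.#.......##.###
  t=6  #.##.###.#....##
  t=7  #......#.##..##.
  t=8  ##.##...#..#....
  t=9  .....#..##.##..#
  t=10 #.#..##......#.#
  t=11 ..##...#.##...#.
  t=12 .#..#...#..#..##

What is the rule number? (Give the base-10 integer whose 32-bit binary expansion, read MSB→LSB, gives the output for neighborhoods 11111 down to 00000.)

  ##### -> #   bit 31 = 1  t=0,i=14
  ####. -> #   bit 30 = 1  t=0,i=0
  ###.# -> #   bit 29 = 1  t=1,i=0
  ###.. -> .   bit 28 = 0  t=0,i=1
  ##.## -> .   bit 27 = 0  t=1,i=12
  ##.#. -> .   bit 26 = 0  t=1,i=1
  ##..# -> #   bit 25 = 1  t=0,i=2
  ##... -> #   bit 24 = 1  t=1,i=6
  #.### -> .   bit 23 = 0  t=0,i=12
  #.##. -> .   bit 22 = 0  t=1,i=4
  #.#.# -> #   bit 21 = 1  t=0,i=10
  #.#.. -> #   bit 20 = 1  t=2,i=11
  #..## -> .   bit 19 = 0  t=2,i=13
  #..#. -> .   bit 18 = 0  t=0,i=3
  #...# -> .   bit 17 = 0  t=0,i=6
  #.... -> .   bit 16 = 0  t=5,i=4
  .#### -> #   bit 15 = 1  t=0,i=13
  .###. -> .   bit 14 = 0  t=1,i=10
  .##.# -> .   bit 13 = 0  t=2,i=9
  .##.. -> .   bit 12 = 0  t=1,i=5
  .#.## -> #   bit 11 = 1  t=0,i=11
  .#.#. -> #   bit 10 = 1  t=0,i=9
  .#..# -> #   bit 9 = 1  t=2,i=12
  .#... -> #   bit 8 = 1  t=0,i=5
  ..### -> #   bit 7 = 1  t=1,i=9
  ..##. -> .   bit 6 = 0  t=3,i=11
  ..#.# -> .   bit 5 = 0  t=0,i=8
  ..#.. -> #   bit 4 = 1  t=0,i=4
  ...## -> #   bit 3 = 1  t=1,i=8
  ...#. -> .   bit 2 = 0  t=0,i=7
  ....# -> .   bit 1 = 0  t=5,i=8
  ..... -> #   bit 0 = 1  t=5,i=5
  bits 11100011001100001000111110011001 = 3811610521

3811610521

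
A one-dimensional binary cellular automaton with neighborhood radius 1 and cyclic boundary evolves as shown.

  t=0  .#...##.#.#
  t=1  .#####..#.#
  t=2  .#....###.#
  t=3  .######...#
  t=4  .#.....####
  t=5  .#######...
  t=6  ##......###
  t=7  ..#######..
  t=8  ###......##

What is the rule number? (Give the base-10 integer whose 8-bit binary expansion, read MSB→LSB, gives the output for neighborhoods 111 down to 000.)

31

  nb ###: next=.  (t=1,i=2, bit7=0)
  nb ##.: next=.  (t=0,i=6, bit6=0)
  nb #.#: next=.  (t=0,i=0, bit5=0)
  nb #..: next=#  (t=0,i=2, bit4=1)
  nb .##: next=#  (t=0,i=5, bit3=1)
  nb .#.: next=#  (t=0,i=1, bit2=1)
  nb ..#: next=#  (t=0,i=4, bit1=1)
  nb ...: next=#  (t=0,i=3, bit0=1)
  bits 00011111 = 31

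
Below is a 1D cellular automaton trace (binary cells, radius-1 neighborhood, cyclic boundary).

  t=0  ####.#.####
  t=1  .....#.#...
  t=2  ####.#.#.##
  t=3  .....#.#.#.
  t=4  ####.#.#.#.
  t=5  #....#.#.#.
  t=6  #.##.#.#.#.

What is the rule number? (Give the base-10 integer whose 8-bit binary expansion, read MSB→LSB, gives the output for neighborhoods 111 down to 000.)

13

  nb ###: next=.  (t=0,i=0, bit7=0)
  nb ##.: next=.  (t=0,i=3, bit6=0)
  nb #.#: next=.  (t=0,i=4, bit5=0)
  nb #..: next=.  (t=1,i=8, bit4=0)
  nb .##: next=#  (t=0,i=7, bit3=1)
  nb .#.: next=#  (t=0,i=5, bit2=1)
  nb ..#: next=.  (t=1,i=4, bit1=0)
  nb ...: next=#  (t=1,i=0, bit0=1)
  bits 00001101 = 13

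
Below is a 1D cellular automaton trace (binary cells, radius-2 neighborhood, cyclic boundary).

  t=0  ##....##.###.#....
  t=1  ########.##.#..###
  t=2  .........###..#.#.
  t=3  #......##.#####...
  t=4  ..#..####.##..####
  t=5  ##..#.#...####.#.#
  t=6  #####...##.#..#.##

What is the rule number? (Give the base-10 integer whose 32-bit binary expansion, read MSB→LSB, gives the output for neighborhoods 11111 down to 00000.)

399505518

  ##### -> .   bit 31 = 0  t=1,i=0
  ####. -> .   bit 30 = 0  t=1,i=6
  ###.# -> .   bit 29 = 0  t=0,i=11
  ###.. -> #   bit 28 = 1  t=2,i=11
  ##.## -> .   bit 27 = 0  t=0,i=8
  ##.#. -> #   bit 26 = 1  t=0,i=12
  ##..# -> #   bit 25 = 1  t=2,i=12
  ##... -> #   bit 24 = 1  t=0,i=2
  #.### -> #   bit 23 = 1  t=0,i=9
  #.##. -> #   bit 22 = 1  t=1,i=9
  #.#.# -> .   bit 21 = 0  t=5,i=15
  #.#.. -> .   bit 20 = 0  t=0,i=13
  #..## -> #   bit 19 = 1  t=1,i=14
  #..#. -> #   bit 18 = 1  t=2,i=13
  #...# -> #   bit 17 = 1  t=3,i=16
  #.... -> #   bit 16 = 1  t=0,i=3
  .#### -> #   bit 15 = 1  t=1,i=16
  .###. -> #   bit 14 = 1  t=0,i=10
  .##.# -> #   bit 13 = 1  t=0,i=7
  .##.. -> #   bit 12 = 1  t=0,i=1
  .#.## -> #   bit 11 = 1  t=5,i=16
  .#.#. -> .   bit 10 = 0  t=2,i=15
  .#..# -> .   bit 9 = 0  t=1,i=13
  .#... -> .   bit 8 = 0  t=0,i=14
  ..### -> .   bit 7 = 0  t=1,i=15
  ..##. -> #   bit 6 = 1  t=0,i=0
  ..#.# -> #   bit 5 = 1  t=2,i=14
  ..#.. -> .   bit 4 = 0  t=3,i=0
  ...## -> #   bit 3 = 1  t=0,i=5
  ...#. -> #   bit 2 = 1  t=3,i=17
  ....# -> #   bit 1 = 1  t=0,i=4
  ..... -> .   bit 0 = 0  t=2,i=1
  bits 00010111110011111111100001101110 = 399505518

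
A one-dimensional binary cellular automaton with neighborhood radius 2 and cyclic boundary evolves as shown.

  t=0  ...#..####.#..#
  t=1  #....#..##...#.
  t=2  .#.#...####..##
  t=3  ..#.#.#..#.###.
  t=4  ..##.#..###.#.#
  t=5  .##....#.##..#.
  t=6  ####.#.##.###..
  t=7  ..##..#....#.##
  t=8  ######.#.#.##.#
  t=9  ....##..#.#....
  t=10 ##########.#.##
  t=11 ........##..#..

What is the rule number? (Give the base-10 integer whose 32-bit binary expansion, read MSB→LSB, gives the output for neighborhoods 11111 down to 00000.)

1661754731

  #####|.  b31=0 t=8,i=1
  ####.|#  b30=1 t=0,i=8
  ###.#|#  b29=1 t=0,i=9
  ###..|.  b28=0 t=2,i=10
  ##.##|.  b27=0 t=6,i=9
  ##.#.|.  b26=0 t=0,i=10
  ##..#|#  b25=1 t=2,i=11
  ##...|#  b24=1 t=1,i=10
  #.###|.  b23=0 t=3,i=11
  #.##.|.  b22=0 t=5,i=9
  #.#.#|.  b21=0 t=2,i=1
  #.#..|.  b20=0 t=0,i=11
  #..##|#  b19=1 t=0,i=5
  #..#.|#  b18=1 t=0,i=13
  #...#|.  b17=0 t=0,i=1
  #....|.  b16=0 t=1,i=2
  .####|.  b15=0 t=0,i=7
  .###.|#  b14=1 t=3,i=12
  .##.#|.  b13=0 t=2,i=14
  .##..|#  b12=1 t=1,i=9
  .#.##|#  b11=1 t=3,i=10
  .#.#.|#  b10=1 t=1,i=14
  .#..#|.  b9=0 t=0,i=4
  .#...|#  b8=1 t=0,i=0
  ..###|.  b7=0 t=0,i=6
  ..##.|#  b6=1 t=1,i=8
  ..#.#|#  b5=1 t=1,i=13
  ..#..|.  b4=0 t=0,i=3
  ...##|#  b3=1 t=2,i=6
  ...#.|.  b2=0 t=0,i=2
  ....#|#  b1=1 t=1,i=3
  .....|#  b0=1 t=9,i=0
  bits 01100011000011000101110101101011 = 1661754731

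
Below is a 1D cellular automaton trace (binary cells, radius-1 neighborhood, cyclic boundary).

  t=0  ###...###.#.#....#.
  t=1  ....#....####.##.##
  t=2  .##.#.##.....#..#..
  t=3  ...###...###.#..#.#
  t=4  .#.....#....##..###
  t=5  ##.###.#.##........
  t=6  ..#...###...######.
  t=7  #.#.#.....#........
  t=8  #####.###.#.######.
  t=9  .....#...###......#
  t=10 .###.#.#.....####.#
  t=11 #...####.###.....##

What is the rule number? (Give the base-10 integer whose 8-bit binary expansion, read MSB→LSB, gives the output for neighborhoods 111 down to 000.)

  nb ###: next=.  (t=0,i=1, bit7=0)
  nb ##.: next=.  (t=0,i=2, bit6=0)
  nb #.#: next=#  (t=0,i=9, bit5=1)
  nb #..: next=.  (t=0,i=3, bit4=0)
  nb .##: next=.  (t=0,i=0, bit3=0)
  nb .#.: next=#  (t=0,i=10, bit2=1)
  nb ..#: next=.  (t=0,i=5, bit1=0)
  nb ...: next=#  (t=0,i=4, bit0=1)
  bits 00100101 = 37

37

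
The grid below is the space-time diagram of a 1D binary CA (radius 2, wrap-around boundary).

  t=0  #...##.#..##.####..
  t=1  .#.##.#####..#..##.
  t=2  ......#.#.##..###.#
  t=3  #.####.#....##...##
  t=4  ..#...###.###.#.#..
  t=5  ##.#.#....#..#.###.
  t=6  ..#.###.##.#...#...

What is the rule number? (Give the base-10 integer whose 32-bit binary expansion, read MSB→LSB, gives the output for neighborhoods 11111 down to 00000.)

2543322959

  #####|#  b31=1 t=1,i=8
  ####.|.  b30=0 t=0,i=15
  ###.#|.  b29=0 t=2,i=16
  ###..|#  b28=1 t=0,i=16
  ##.##|.  b27=0 t=0,i=12
  ##.#.|#  b26=1 t=0,i=6
  ##..#|#  b25=1 t=0,i=17
  ##...|#  b24=1 t=3,i=14
  #.###|#  b23=1 t=0,i=13
  #.##.|.  b22=0 t=1,i=3
  #.#.#|.  b21=0 t=2,i=8
  #.#..|#  b20=1 t=0,i=7
  #..##|#  b19=1 t=0,i=9
  #..#.|.  b18=0 t=0,i=18
  #...#|.  b17=0 t=0,i=2
  #....|.  b16=0 t=2,i=1
  .####|.  b15=0 t=0,i=14
  .###.|.  b14=0 t=2,i=15
  .##.#|.  b13=0 t=0,i=5
  .##..|.  b12=0 t=1,i=17
  .#.##|.  b11=0 t=1,i=2
  .#.#.|#  b10=1 t=2,i=7
  .#..#|#  b9=1 t=0,i=8
  .#...|#  b8=1 t=0,i=1
  ..###|.  b7=0 t=2,i=14
  ..##.|#  b6=1 t=0,i=4
  ..#.#|.  b5=0 t=1,i=1
  ..#..|.  b4=0 t=0,i=0
  ...##|#  b3=1 t=0,i=3
  ...#.|#  b2=1 t=2,i=5
  ....#|#  b1=1 t=2,i=4
  .....|#  b0=1 t=2,i=2
  bits 10010111100110000000011101001111 = 2543322959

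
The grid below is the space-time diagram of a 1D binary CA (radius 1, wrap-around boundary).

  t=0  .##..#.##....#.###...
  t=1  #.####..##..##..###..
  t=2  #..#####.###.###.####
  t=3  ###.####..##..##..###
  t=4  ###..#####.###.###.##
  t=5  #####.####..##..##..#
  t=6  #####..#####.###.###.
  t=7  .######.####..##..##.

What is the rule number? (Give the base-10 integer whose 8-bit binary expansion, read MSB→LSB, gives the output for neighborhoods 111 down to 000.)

  nb ###: next=#  (t=0,i=16, bit7=1)
  nb ##.: next=#  (t=0,i=2, bit6=1)
  nb #.#: next=.  (t=0,i=6, bit5=0)
  nb #..: next=#  (t=0,i=3, bit4=1)
  nb .##: next=.  (t=0,i=1, bit3=0)
  nb .#.: next=#  (t=0,i=5, bit2=1)
  nb ..#: next=#  (t=0,i=0, bit1=1)
  nb ...: next=.  (t=0,i=10, bit0=0)
  bits 11010110 = 214

214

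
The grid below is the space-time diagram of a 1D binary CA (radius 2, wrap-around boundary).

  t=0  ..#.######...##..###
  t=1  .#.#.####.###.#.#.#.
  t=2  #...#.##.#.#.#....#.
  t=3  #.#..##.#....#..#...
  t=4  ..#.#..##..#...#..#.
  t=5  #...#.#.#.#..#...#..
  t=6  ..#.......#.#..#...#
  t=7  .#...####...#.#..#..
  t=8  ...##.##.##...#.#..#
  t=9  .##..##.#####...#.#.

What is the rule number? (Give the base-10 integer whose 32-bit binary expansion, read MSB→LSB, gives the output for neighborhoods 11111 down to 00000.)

  nb #####: next=#  (t=0,i=6, bit31=1)
  nb ####.: next=#  (t=0,i=8, bit30=1)
  nb ###.#: next=.  (t=1,i=8, bit29=0)
  nb ###..: next=.  (t=0,i=9, bit28=0)
  nb ##.##: next=#  (t=1,i=9, bit27=1)
  nb ##.#.: next=#  (t=1,i=13, bit26=1)
  nb ##..#: next=.  (t=0,i=0, bit25=0)
  nb ##...: next=#  (t=0,i=10, bit24=1)
  nb #.###: next=.  (t=0,i=4, bit23=0)
  nb #.##.: next=#  (t=2,i=6, bit22=1)
  nb #.#.#: next=.  (t=1,i=3, bit21=0)
  nb #.#..: next=#  (t=1,i=18, bit20=1)
  nb #..##: next=#  (t=0,i=16, bit19=1)
  nb #..#.: next=#  (t=0,i=1, bit18=1)
  nb #...#: next=#  (t=0,i=11, bit17=1)
  nb #....: next=.  (t=2,i=15, bit16=0)
  nb .####: next=#  (t=0,i=5, bit15=1)
  nb .###.: next=#  (t=0,i=18, bit14=1)
  nb .##.#: next=.  (t=2,i=7, bit13=0)
  nb .##..: next=#  (t=0,i=14, bit12=1)
  nb .#.##: next=#  (t=0,i=3, bit11=1)
  nb .#.#.: next=.  (t=1,i=2, bit10=0)
  nb .#..#: next=.  (t=1,i=19, bit9=0)
  nb .#...: next=.  (t=2,i=1, bit8=0)
  nb ..###: next=.  (t=0,i=17, bit7=0)
  nb ..##.: next=.  (t=0,i=13, bit6=0)
  nb ..#.#: next=.  (t=0,i=2, bit5=0)
  nb ..#..: next=.  (t=3,i=13, bit4=0)
  nb ...##: next=#  (t=0,i=12, bit3=1)
  nb ...#.: next=.  (t=2,i=3, bit2=0)
  nb ....#: next=#  (t=2,i=16, bit1=1)
  nb .....: next=#  (t=6,i=5, bit0=1)
  bits 11001101010111101101100000001011 = 3445544971

3445544971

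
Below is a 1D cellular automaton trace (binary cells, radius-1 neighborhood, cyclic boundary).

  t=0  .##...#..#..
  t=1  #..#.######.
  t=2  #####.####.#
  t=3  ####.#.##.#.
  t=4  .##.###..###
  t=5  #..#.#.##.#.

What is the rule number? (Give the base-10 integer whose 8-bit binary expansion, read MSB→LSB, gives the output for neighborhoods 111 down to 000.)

182

  ###|#  b7=1 t=1,i=6
  ##.|.  b6=0 t=0,i=2
  #.#|#  b5=1 t=1,i=4
  #..|#  b4=1 t=0,i=3
  .##|.  b3=0 t=0,i=1
  .#.|#  b2=1 t=0,i=6
  ..#|#  b1=1 t=0,i=0
  ...|.  b0=0 t=0,i=4
  bits 10110110 = 182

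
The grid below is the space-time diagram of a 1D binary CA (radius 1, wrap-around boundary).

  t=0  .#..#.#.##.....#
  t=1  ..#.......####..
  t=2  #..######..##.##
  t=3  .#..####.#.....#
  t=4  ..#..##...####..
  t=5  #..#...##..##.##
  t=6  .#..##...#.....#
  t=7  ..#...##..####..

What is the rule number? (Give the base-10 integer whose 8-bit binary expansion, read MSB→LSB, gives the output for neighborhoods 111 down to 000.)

  ### -> #   bit 7 = 1  t=1,i=11
  ##. -> .   bit 6 = 0  t=0,i=9
  #.# -> .   bit 5 = 0  t=0,i=0
  #.. -> #   bit 4 = 1  t=0,i=2
  .## -> .   bit 3 = 0  t=0,i=8
  .#. -> .   bit 2 = 0  t=0,i=1
  ..# -> .   bit 1 = 0  t=0,i=3
  ... -> #   bit 0 = 1  t=0,i=11
  bits 10010001 = 145

145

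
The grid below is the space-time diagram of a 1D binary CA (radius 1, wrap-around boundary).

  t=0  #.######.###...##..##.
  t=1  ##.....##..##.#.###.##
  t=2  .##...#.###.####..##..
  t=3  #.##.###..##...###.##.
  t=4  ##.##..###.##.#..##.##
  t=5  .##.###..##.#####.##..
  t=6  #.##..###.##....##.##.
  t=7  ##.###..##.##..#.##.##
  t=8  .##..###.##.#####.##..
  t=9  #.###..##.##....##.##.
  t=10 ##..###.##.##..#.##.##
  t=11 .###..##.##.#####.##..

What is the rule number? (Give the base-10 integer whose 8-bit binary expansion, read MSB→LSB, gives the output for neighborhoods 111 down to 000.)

  nb ###: next=.  (t=0,i=3, bit7=0)
  nb ##.: next=#  (t=0,i=7, bit6=1)
  nb #.#: next=#  (t=0,i=1, bit5=1)
  nb #..: next=#  (t=0,i=12, bit4=1)
  nb .##: next=.  (t=0,i=2, bit3=0)
  nb .#.: next=#  (t=0,i=0, bit2=1)
  nb ..#: next=#  (t=0,i=14, bit1=1)
  nb ...: next=.  (t=0,i=13, bit0=0)
  bits 01110110 = 118

118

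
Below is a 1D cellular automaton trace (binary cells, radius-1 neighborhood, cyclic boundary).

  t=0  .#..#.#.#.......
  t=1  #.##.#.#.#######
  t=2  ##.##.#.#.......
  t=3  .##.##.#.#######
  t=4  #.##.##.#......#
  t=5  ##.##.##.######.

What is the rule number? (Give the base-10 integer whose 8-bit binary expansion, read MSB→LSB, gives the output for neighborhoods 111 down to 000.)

  ###|.  b7=0 t=1,i=10
  ##.|#  b6=1 t=1,i=0
  #.#|#  b5=1 t=0,i=5
  #..|#  b4=1 t=0,i=2
  .##|.  b3=0 t=1,i=2
  .#.|.  b2=0 t=0,i=1
  ..#|#  b1=1 t=0,i=0
  ...|#  b0=1 t=0,i=10
  bits 01110011 = 115

115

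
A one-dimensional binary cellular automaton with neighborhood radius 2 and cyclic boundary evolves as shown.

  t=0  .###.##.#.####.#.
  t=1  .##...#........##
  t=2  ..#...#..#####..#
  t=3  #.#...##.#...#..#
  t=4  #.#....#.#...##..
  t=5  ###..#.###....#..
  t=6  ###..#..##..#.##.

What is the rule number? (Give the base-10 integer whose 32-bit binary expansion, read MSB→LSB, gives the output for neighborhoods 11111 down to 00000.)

  nb #####: next=.  (t=2,i=11, bit31=0)
  nb ####.: next=.  (t=0,i=12, bit30=0)
  nb ###.#: next=.  (t=0,i=3, bit29=0)
  nb ###..: next=#  (t=2,i=13, bit28=1)
  nb ##.##: next=.  (t=0,i=4, bit27=0)
  nb ##.#.: next=.  (t=0,i=7, bit26=0)
  nb ##..#: next=.  (t=2,i=14, bit25=0)
  nb ##...: next=.  (t=1,i=3, bit24=0)
  nb #.###: next=.  (t=0,i=10, bit23=0)
  nb #.##.: next=.  (t=0,i=5, bit22=0)
  nb #.#.#: next=.  (t=0,i=8, bit21=0)
  nb #.#..: next=#  (t=0,i=15, bit20=1)
  nb #..##: next=.  (t=0,i=0, bit19=0)
  nb #..#.: next=.  (t=2,i=1, bit18=0)
  nb #...#: next=.  (t=1,i=4, bit17=0)
  nb #....: next=.  (t=1,i=8, bit16=0)
  nb .####: next=.  (t=0,i=11, bit15=0)
  nb .###.: next=#  (t=0,i=2, bit14=1)
  nb .##.#: next=#  (t=0,i=6, bit13=1)
  nb .##..: next=#  (t=1,i=2, bit12=1)
  nb .#.##: next=.  (t=0,i=9, bit11=0)
  nb .#.#.: next=#  (t=4,i=1, bit10=1)
  nb .#..#: next=#  (t=0,i=16, bit9=1)
  nb .#...: next=.  (t=1,i=7, bit8=0)
  nb ..###: next=#  (t=0,i=1, bit7=1)
  nb ..##.: next=.  (t=1,i=15, bit6=0)
  nb ..#.#: next=#  (t=4,i=0, bit5=1)
  nb ..#..: next=#  (t=1,i=6, bit4=1)
  nb ...##: next=.  (t=1,i=14, bit3=0)
  nb ...#.: next=.  (t=1,i=5, bit2=0)
  nb ....#: next=#  (t=1,i=13, bit1=1)
  nb .....: next=#  (t=1,i=9, bit0=1)
  bits 00010000000100000111011010110011 = 269514419

269514419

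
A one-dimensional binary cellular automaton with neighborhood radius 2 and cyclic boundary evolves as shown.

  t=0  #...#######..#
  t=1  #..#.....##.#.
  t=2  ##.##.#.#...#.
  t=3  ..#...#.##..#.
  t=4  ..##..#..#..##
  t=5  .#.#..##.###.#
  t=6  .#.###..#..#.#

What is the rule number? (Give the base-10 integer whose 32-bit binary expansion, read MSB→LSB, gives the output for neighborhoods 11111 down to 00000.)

2016940857

  [31] ##### => .  t=0,i=6
  [30] ####. => #  t=0,i=9
  [29] ###.# => #  t=5,i=11
  [28] ###.. => #  t=0,i=10
  [27] ##.## => #  t=2,i=2
  [26] ##.#. => .  t=1,i=11
  [25] ##..# => .  t=0,i=11
  [24] ##... => .  t=0,i=1
  [23] #.### => .  t=5,i=9
  [22] #.##. => .  t=2,i=0
  [21] #.#.# => #  t=1,i=12
  [20] #.#.. => #  t=1,i=0
  [19] #..## => #  t=0,i=12
  [18] #..#. => .  t=1,i=2
  [17] #...# => .  t=0,i=2
  [16] #.... => .  t=1,i=5
  [15] .#### => .  t=0,i=5
  [14] .###. => .  t=5,i=10
  [13] .##.# => .  t=1,i=10
  [12] .##.. => #  t=0,i=0
  [11] .#.## => .  t=2,i=13
  [10] .#.#. => .  t=1,i=13
  [9] .#..# => #  t=1,i=1
  [8] .#... => #  t=1,i=4
  [7] ..### => .  t=0,i=4
  [6] ..##. => .  t=0,i=13
  [5] ..#.# => #  t=2,i=12
  [4] ..#.. => #  t=1,i=3
  [3] ...## => #  t=0,i=3
  [2] ...#. => .  t=2,i=11
  [1] ....# => .  t=1,i=7
  [0] ..... => #  t=1,i=6
  bits 01111000001110000001001100111001 = 2016940857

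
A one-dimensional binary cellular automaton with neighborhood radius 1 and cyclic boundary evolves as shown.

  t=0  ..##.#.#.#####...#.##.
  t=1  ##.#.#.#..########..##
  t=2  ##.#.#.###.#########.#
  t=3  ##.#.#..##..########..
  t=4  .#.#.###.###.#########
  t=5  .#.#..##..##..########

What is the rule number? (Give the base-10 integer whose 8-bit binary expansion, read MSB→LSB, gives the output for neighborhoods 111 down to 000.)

215

  [7] ### => #  t=0,i=10
  [6] ##. => #  t=0,i=3
  [5] #.# => .  t=0,i=4
  [4] #.. => #  t=0,i=14
  [3] .## => .  t=0,i=2
  [2] .#. => #  t=0,i=5
  [1] ..# => #  t=0,i=1
  [0] ... => #  t=0,i=0
  bits 11010111 = 215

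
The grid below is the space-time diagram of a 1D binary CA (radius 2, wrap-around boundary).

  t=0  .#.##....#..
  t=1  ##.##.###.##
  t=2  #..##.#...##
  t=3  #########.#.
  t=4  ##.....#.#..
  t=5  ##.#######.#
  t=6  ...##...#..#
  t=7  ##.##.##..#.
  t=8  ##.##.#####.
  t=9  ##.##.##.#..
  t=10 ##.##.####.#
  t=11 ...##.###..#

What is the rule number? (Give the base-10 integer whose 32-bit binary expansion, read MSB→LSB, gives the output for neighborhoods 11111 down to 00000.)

1457501671

  ##### -> .   bit 31 = 0  t=3,i=2
  ####. -> #   bit 30 = 1  t=1,i=0
  ###.# -> .   bit 29 = 0  t=1,i=1
  ###.. -> #   bit 28 = 1  t=2,i=0
  ##.## -> .   bit 27 = 0  t=1,i=2
  ##.#. -> #   bit 26 = 1  t=2,i=5
  ##..# -> #   bit 25 = 1  t=2,i=1
  ##... -> .   bit 24 = 0  t=0,i=5
  #.### -> #   bit 23 = 1  t=1,i=6
  #.##. -> #   bit 22 = 1  t=0,i=3
  #.#.# -> .   bit 21 = 0  t=3,i=10
  #.#.. -> #   bit 20 = 1  t=2,i=6
  #..## -> #   bit 19 = 1  t=2,i=2
  #..#. -> #   bit 18 = 1  t=6,i=10
  #...# -> #   bit 17 = 1  t=0,i=11
  #.... -> #   bit 16 = 1  t=0,i=6
  .#### -> #   bit 15 = 1  t=1,i=11
  .###. -> .   bit 14 = 0  t=1,i=7
  .##.# -> #   bit 13 = 1  t=1,i=4
  .##.. -> #   bit 12 = 1  t=0,i=4
  .#.## -> .   bit 11 = 0  t=0,i=2
  .#.#. -> #   bit 10 = 1  t=4,i=8
  .#..# -> .   bit 9 = 0  t=4,i=10
  .#... -> #   bit 8 = 1  t=0,i=10
  ..### -> #   bit 7 = 1  t=2,i=10
  ..##. -> #   bit 6 = 1  t=2,i=3
  ..#.# -> #   bit 5 = 1  t=0,i=1
  ..#.. -> .   bit 4 = 0  t=0,i=9
  ...## -> .   bit 3 = 0  t=2,i=9
  ...#. -> #   bit 2 = 1  t=0,i=0
  ....# -> #   bit 1 = 1  t=0,i=7
  ..... -> #   bit 0 = 1  t=4,i=4
  bits 01010110110111111011010111100111 = 1457501671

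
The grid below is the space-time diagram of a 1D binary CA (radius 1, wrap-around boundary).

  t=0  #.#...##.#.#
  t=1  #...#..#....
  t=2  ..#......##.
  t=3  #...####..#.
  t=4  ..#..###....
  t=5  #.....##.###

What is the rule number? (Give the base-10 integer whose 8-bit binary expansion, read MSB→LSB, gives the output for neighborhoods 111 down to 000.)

  ###|#  b7=1 t=3,i=5
  ##.|#  b6=1 t=0,i=0
  #.#|.  b5=0 t=0,i=1
  #..|.  b4=0 t=0,i=3
  .##|.  b3=0 t=0,i=6
  .#.|.  b2=0 t=0,i=2
  ..#|.  b1=0 t=0,i=5
  ...|#  b0=1 t=0,i=4
  bits 11000001 = 193

193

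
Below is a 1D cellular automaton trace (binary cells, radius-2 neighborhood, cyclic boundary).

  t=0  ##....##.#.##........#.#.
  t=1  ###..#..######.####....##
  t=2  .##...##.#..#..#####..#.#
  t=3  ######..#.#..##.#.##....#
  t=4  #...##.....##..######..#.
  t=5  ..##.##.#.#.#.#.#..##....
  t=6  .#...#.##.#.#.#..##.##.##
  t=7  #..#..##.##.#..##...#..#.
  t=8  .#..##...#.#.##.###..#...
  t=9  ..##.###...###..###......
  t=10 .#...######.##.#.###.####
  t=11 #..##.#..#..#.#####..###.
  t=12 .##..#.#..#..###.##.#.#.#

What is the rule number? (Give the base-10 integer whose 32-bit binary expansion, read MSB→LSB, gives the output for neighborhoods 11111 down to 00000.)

  [31] ##### => .  t=1,i=0
  [30] ####. => #  t=1,i=1
  [29] ###.# => .  t=1,i=13
  [28] ###.. => #  t=1,i=2
  [27] ##.## => .  t=1,i=14
  [26] ##.#. => #  t=0,i=8
  [25] ##..# => .  t=1,i=3
  [24] ##... => #  t=0,i=2
  [23] #.### => #  t=1,i=15
  [22] #.##. => #  t=0,i=0
  [21] #.#.# => #  t=0,i=9
  [20] #.#.. => .  t=2,i=9
  [19] #..## => #  t=1,i=7
  [18] #..#. => .  t=1,i=4
  [17] #...# => #  t=2,i=4
  [16] #.... => .  t=0,i=3
  [15] .#### => #  t=1,i=9
  [14] .###. => #  t=8,i=17
  [13] .##.# => .  t=0,i=7
  [12] .##.. => #  t=0,i=1
  [11] .#.## => #  t=0,i=10
  [10] .#.#. => .  t=0,i=22
  [9] .#..# => #  t=1,i=6
  [8] .#... => .  t=4,i=1
  [7] ..### => .  t=1,i=8
  [6] ..##. => .  t=0,i=6
  [5] ..#.# => .  t=0,i=21
  [4] ..#.. => .  t=1,i=5
  [3] ...## => #  t=0,i=5
  [2] ...#. => .  t=0,i=20
  [1] ....# => .  t=0,i=4
  [0] ..... => #  t=0,i=15
  bits 01010101111010101101101000001001 = 1441454601

1441454601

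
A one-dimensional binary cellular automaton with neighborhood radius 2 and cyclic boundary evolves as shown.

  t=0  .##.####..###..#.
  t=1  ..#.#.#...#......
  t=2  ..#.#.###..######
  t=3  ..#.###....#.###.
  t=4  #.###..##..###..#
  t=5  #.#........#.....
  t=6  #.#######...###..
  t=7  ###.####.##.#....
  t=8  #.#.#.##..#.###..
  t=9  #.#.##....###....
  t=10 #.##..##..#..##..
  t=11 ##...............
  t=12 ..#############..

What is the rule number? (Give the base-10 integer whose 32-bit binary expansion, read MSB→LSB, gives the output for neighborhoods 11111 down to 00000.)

  ##### -> #   bit 31 = 1  t=2,i=13
  ####. -> #   bit 30 = 1  t=0,i=6
  ###.# -> #   bit 29 = 1  t=7,i=2
  ###.. -> .   bit 28 = 0  t=0,i=7
  ##.## -> .   bit 27 = 0  t=0,i=3
  ##.#. -> .   bit 26 = 0  t=7,i=11
  ##..# -> .   bit 25 = 0  t=0,i=8
  ##... -> #   bit 24 = 1  t=3,i=7
  #.### -> #   bit 23 = 1  t=0,i=4
  #.##. -> .   bit 22 = 0  t=7,i=9
  #.#.# -> #   bit 21 = 1  t=1,i=4
  #.#.. -> #   bit 20 = 1  t=1,i=6
  #..## -> .   bit 19 = 0  t=0,i=0
  #..#. -> .   bit 18 = 0  t=0,i=14
  #...# -> #   bit 17 = 1  t=1,i=8
  #.... -> #   bit 16 = 1  t=1,i=12
  .#### -> .   bit 15 = 0  t=0,i=5
  .###. -> .   bit 14 = 0  t=0,i=11
  .##.# -> #   bit 13 = 1  t=0,i=2
  .##.. -> .   bit 12 = 0  t=4,i=8
  .#.## -> #   bit 11 = 1  t=2,i=5
  .#.#. -> .   bit 10 = 0  t=1,i=3
  .#..# -> .   bit 9 = 0  t=0,i=16
  .#... -> #   bit 8 = 1  t=1,i=7
  ..### -> #   bit 7 = 1  t=0,i=10
  ..##. -> .   bit 6 = 0  t=0,i=1
  ..#.# -> #   bit 5 = 1  t=1,i=2
  ..#.. -> .   bit 4 = 0  t=0,i=15
  ...## -> .   bit 3 = 0  t=6,i=11
  ...#. -> .   bit 2 = 0  t=1,i=1
  ....# -> .   bit 1 = 0  t=1,i=0
  ..... -> #   bit 0 = 1  t=1,i=13
  bits 11100001101100110010100110100001 = 3786615201

3786615201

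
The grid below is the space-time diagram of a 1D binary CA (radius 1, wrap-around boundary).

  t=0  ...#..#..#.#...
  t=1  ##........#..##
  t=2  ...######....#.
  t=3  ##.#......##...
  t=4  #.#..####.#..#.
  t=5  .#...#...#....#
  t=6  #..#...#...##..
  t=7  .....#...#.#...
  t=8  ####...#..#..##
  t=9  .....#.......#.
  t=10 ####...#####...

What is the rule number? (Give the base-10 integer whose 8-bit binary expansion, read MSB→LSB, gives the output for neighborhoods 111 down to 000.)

  [7] ### => .  t=1,i=0
  [6] ##. => .  t=1,i=1
  [5] #.# => #  t=0,i=10
  [4] #.. => .  t=0,i=4
  [3] .## => #  t=1,i=13
  [2] .#. => .  t=0,i=3
  [1] ..# => .  t=0,i=2
  [0] ... => #  t=0,i=0
  bits 00101001 = 41

41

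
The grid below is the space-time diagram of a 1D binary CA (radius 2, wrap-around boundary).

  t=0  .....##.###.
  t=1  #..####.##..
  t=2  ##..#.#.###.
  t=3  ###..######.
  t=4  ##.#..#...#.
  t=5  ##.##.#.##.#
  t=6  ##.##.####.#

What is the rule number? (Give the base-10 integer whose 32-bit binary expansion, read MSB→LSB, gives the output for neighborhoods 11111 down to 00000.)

586415710

  [31] ##### => .  t=3,i=7
  [30] ####. => .  t=1,i=5
  [29] ###.# => #  t=1,i=6
  [28] ###.. => .  t=0,i=10
  [27] ##.## => .  t=0,i=7
  [26] ##.#. => .  t=4,i=2
  [25] ##..# => #  t=1,i=10
  [24] ##... => .  t=0,i=11
  [23] #.### => #  t=0,i=8
  [22] #.##. => #  t=1,i=8
  [21] #.#.# => #  t=2,i=6
  [20] #.#.. => #  t=4,i=3
  [19] #..## => .  t=1,i=2
  [18] #..#. => .  t=1,i=11
  [17] #...# => #  t=4,i=8
  [16] #.... => #  t=0,i=0
  [15] .#### => #  t=1,i=4
  [14] .###. => #  t=0,i=9
  [13] .##.# => #  t=0,i=6
  [12] .##.. => #  t=1,i=9
  [11] .#.## => #  t=2,i=7
  [10] .#.#. => #  t=2,i=5
  [9] .#..# => #  t=1,i=1
  [8] .#... => .  t=4,i=7
  [7] ..### => .  t=1,i=3
  [6] ..##. => #  t=0,i=5
  [5] ..#.# => .  t=2,i=4
  [4] ..#.. => #  t=1,i=0
  [3] ...## => #  t=0,i=4
  [2] ...#. => #  t=4,i=9
  [1] ....# => #  t=0,i=3
  [0] ..... => .  t=0,i=1
  bits 00100010111100111111111001011110 = 586415710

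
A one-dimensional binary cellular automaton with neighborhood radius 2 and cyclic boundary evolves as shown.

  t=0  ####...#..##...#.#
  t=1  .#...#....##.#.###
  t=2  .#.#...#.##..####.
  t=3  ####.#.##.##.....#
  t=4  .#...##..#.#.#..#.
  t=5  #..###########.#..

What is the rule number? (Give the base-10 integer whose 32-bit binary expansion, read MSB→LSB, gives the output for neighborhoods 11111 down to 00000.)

  ##### -> #   bit 31 = 1  t=0,i=1
  ####. -> .   bit 30 = 0  t=0,i=2
  ###.# -> .   bit 29 = 0  t=1,i=17
  ###.. -> .   bit 28 = 0  t=0,i=3
  ##.## -> #   bit 27 = 1  t=3,i=9
  ##.#. -> .   bit 26 = 0  t=1,i=0
  ##..# -> #   bit 25 = 1  t=2,i=11
  ##... -> .   bit 24 = 0  t=0,i=4
  #.### -> #   bit 23 = 1  t=0,i=17
  #.##. -> .   bit 22 = 0  t=2,i=9
  #.#.# -> #   bit 21 = 1  t=1,i=13
  #.#.. -> #   bit 20 = 1  t=1,i=1
  #..## -> .   bit 19 = 0  t=0,i=9
  #..#. -> #   bit 18 = 1  t=2,i=0
  #...# -> #   bit 17 = 1  t=0,i=5
  #.... -> #   bit 16 = 1  t=1,i=7
  .#### -> .   bit 15 = 0  t=0,i=0
  .###. -> #   bit 14 = 1  t=1,i=16
  .##.# -> .   bit 13 = 0  t=1,i=11
  .##.. -> #   bit 12 = 1  t=0,i=11
  .#.## -> #   bit 11 = 1  t=0,i=16
  .#.#. -> #   bit 10 = 1  t=2,i=2
  .#..# -> .   bit 9 = 0  t=0,i=8
  .#... -> .   bit 8 = 0  t=1,i=2
  ..### -> .   bit 7 = 0  t=2,i=13
  ..##. -> #   bit 6 = 1  t=0,i=10
  ..#.# -> #   bit 5 = 1  t=0,i=15
  ..#.. -> .   bit 4 = 0  t=0,i=7
  ...## -> #   bit 3 = 1  t=1,i=9
  ...#. -> .   bit 2 = 0  t=0,i=6
  ....# -> .   bit 1 = 0  t=1,i=8
  ..... -> .   bit 0 = 0  t=3,i=14
  bits 10001010101101110101110001101000 = 2327272552

2327272552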